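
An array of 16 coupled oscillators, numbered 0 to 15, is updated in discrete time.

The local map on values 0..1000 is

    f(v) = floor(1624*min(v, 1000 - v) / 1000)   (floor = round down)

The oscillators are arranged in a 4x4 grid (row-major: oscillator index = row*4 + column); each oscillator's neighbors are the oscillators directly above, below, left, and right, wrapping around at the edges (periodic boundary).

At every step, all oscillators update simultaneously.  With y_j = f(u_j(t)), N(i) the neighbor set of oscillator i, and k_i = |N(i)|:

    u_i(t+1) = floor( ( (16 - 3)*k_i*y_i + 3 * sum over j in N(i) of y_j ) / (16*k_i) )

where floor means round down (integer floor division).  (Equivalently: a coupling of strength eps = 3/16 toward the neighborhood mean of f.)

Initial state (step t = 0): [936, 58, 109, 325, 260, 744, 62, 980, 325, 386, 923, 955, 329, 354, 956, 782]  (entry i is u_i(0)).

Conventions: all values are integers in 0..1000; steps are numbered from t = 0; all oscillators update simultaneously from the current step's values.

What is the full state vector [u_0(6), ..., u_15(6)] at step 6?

Simulating step by step:
t=0: [936, 58, 109, 325, 260, 744, 62, 980, 325, 386, 923, 955, 329, 354, 956, 782]
t=1: [157, 135, 180, 459, 393, 395, 116, 78, 505, 585, 142, 107, 506, 528, 115, 344]
t=2: [319, 269, 299, 662, 603, 601, 213, 184, 759, 661, 244, 221, 763, 710, 237, 542]
t=3: [515, 453, 474, 541, 610, 618, 365, 330, 408, 536, 398, 376, 411, 464, 410, 682]
t=4: [769, 734, 753, 727, 636, 630, 601, 555, 662, 737, 647, 606, 669, 744, 666, 545]
t=5: [398, 434, 422, 464, 585, 585, 633, 695, 548, 447, 571, 640, 533, 427, 540, 700]
t=6: [660, 698, 687, 720, 666, 673, 603, 524, 724, 720, 689, 587, 735, 700, 726, 528]

Answer: [660, 698, 687, 720, 666, 673, 603, 524, 724, 720, 689, 587, 735, 700, 726, 528]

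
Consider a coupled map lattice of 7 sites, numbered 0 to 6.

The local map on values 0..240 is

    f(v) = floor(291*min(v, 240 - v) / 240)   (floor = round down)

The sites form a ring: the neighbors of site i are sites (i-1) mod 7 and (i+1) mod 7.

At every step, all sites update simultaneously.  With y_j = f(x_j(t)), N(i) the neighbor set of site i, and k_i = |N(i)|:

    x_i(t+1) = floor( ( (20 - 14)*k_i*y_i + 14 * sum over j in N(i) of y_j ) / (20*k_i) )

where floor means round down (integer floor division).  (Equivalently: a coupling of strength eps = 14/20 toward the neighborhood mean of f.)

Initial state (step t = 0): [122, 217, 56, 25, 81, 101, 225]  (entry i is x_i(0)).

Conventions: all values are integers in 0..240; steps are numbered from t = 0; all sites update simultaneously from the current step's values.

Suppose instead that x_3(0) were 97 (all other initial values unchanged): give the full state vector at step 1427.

Answer: [121, 121, 121, 121, 121, 121, 121]
Key observation: The state at step 13, [116, 116, 116, 116, 116, 116, 116], reappears at step 17: the system is in a cycle of period 4 from step 13 on.  Therefore the state at step 1427 equals the state at step 13 + ((1427 - 13) mod 4) = 15, which is [121, 121, 121, 121, 121, 121, 121].

Derivation:
t=0: [122, 217, 56, 97, 81, 101, 225]
t=1: [58, 81, 70, 92, 113, 77, 98]
t=2: [96, 83, 98, 110, 112, 117, 92]
t=3: [108, 111, 116, 128, 136, 128, 123]
t=4: [135, 134, 136, 133, 132, 133, 135]
t=5: [127, 126, 127, 128, 129, 128, 127]
t=6: [137, 137, 136, 135, 134, 135, 136]
t=7: [124, 124, 125, 127, 127, 127, 125]
t=8: [139, 139, 138, 137, 137, 137, 138]
t=9: [122, 122, 123, 123, 124, 123, 123]
t=10: [142, 142, 141, 140, 140, 140, 141]
t=11: [118, 118, 119, 120, 121, 120, 119]
t=12: [143, 143, 144, 144, 144, 144, 144]
t=13: [116, 116, 116, 116, 116, 116, 116]
t=14: [140, 140, 140, 140, 140, 140, 140]
t=15: [121, 121, 121, 121, 121, 121, 121]
t=16: [144, 144, 144, 144, 144, 144, 144]
t=17: [116, 116, 116, 116, 116, 116, 116]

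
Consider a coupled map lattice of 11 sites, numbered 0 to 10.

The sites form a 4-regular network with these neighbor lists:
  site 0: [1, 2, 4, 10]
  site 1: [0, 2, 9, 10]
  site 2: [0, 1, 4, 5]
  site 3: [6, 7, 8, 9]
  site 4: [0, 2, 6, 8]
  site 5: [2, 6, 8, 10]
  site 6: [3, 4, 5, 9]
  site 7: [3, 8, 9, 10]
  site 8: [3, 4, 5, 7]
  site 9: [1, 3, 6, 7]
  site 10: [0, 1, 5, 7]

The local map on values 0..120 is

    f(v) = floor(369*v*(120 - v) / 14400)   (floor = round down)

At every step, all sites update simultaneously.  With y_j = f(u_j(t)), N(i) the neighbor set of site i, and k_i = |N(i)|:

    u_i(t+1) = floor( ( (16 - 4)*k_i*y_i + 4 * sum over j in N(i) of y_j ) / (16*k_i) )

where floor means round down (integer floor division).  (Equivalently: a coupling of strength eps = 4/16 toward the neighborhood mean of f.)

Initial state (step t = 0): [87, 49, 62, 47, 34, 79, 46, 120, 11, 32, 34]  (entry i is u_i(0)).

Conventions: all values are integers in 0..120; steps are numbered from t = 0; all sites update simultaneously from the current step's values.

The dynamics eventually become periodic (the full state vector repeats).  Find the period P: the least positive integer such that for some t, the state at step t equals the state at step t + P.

Simulating step by step:
t=0: [87, 49, 62, 47, 34, 79, 46, 120, 11, 32, 34]
t=1: [75, 86, 88, 77, 73, 79, 84, 16, 37, 70, 70]
t=2: [84, 76, 74, 80, 84, 81, 79, 52, 76, 84, 84]
t=3: [78, 83, 85, 82, 78, 80, 81, 87, 84, 78, 78]
t=4: [82, 78, 77, 78, 82, 81, 80, 74, 77, 81, 82]
t=5: [79, 82, 83, 83, 79, 80, 81, 85, 83, 80, 79]
t=6: [81, 79, 78, 78, 81, 81, 80, 77, 78, 81, 81]
t=7: [80, 81, 82, 82, 80, 80, 81, 83, 82, 80, 80]
t=8: [81, 80, 79, 79, 81, 81, 80, 78, 79, 81, 81]
t=9: [80, 81, 81, 81, 80, 80, 81, 82, 81, 80, 80]
t=10: [81, 80, 80, 80, 81, 81, 80, 79, 80, 81, 81]
t=11: [80, 81, 81, 81, 80, 80, 81, 81, 81, 80, 80]
t=12: [81, 80, 80, 80, 81, 81, 80, 80, 80, 81, 81]
t=13: [80, 81, 81, 81, 80, 80, 81, 81, 81, 80, 80]

Answer: 2
Key observation: The state at step 11, [80, 81, 81, 81, 80, 80, 81, 81, 81, 80, 80], reappears at step 13 — and no state repeats earlier — so the cycle the system enters has period 2.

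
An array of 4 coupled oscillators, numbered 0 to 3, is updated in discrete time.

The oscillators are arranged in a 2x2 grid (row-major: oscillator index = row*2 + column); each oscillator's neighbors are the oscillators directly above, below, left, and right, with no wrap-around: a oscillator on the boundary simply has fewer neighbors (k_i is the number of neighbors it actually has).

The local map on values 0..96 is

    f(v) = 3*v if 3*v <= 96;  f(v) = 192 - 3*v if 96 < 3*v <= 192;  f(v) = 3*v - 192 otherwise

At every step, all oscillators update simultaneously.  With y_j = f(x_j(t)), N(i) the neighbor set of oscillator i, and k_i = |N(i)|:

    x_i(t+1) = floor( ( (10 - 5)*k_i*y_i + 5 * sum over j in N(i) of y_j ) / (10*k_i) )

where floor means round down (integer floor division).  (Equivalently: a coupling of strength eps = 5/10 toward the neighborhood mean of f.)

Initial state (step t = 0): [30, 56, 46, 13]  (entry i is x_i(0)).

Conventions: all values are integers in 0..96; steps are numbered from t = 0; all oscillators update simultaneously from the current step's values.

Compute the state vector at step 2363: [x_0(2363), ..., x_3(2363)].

Simulating step by step:
t=0: [30, 56, 46, 13]
t=1: [64, 44, 59, 39]
t=2: [18, 48, 26, 56]
t=3: [58, 43, 58, 43]
t=4: [29, 51, 29, 51]
t=5: [75, 51, 75, 51]
t=6: [34, 37, 34, 37]
t=7: [87, 83, 87, 83]
t=8: [66, 60, 66, 60]
t=9: [7, 10, 7, 10]
t=10: [23, 27, 23, 27]
t=11: [72, 78, 72, 78]
t=12: [28, 37, 28, 37]
t=13: [83, 81, 83, 81]
t=14: [55, 52, 55, 52]
t=15: [29, 33, 29, 33]
t=16: [88, 91, 88, 91]
t=17: [74, 78, 74, 78]
t=18: [33, 39, 33, 39]
t=19: [88, 79, 88, 79]
t=20: [65, 51, 65, 51]
t=21: [12, 30, 12, 30]
t=22: [49, 76, 49, 76]
t=23: [42, 38, 42, 38]
t=24: [69, 75, 69, 75]
t=25: [19, 28, 19, 28]
t=26: [63, 77, 63, 77]
t=27: [12, 30, 12, 30]

Answer: [42, 38, 42, 38]
Key observation: The state at step 21, [12, 30, 12, 30], reappears at step 27: the system is in a cycle of period 6 from step 21 on.  Therefore the state at step 2363 equals the state at step 21 + ((2363 - 21) mod 6) = 23, which is [42, 38, 42, 38].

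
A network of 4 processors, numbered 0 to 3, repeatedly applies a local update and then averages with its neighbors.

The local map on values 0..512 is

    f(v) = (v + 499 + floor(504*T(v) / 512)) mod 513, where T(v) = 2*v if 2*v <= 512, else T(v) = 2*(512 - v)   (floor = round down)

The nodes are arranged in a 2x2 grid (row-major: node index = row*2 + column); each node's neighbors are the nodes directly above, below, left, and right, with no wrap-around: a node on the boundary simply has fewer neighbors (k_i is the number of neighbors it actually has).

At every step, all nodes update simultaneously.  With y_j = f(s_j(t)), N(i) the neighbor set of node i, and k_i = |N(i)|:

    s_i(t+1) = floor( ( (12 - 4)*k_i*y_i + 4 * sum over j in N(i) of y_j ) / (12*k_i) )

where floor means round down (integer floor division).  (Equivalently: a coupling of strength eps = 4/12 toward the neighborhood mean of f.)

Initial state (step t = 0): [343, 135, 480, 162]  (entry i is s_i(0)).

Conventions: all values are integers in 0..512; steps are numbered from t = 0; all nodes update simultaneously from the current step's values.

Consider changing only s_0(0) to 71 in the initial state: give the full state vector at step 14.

Answer: [180, 196, 198, 198]
Key observation: This trace re-runs the system from the modified initial state.

Derivation:
t=0: [71, 135, 480, 162]
t=1: [197, 367, 121, 377]
t=2: [116, 112, 258, 155]
t=3: [311, 341, 283, 388]
t=4: [178, 147, 184, 129]
t=5: [74, 342, 74, 318]
t=6: [195, 162, 199, 173]
t=7: [122, 402, 133, 420]
t=8: [310, 131, 323, 127]
t=9: [210, 339, 202, 332]
t=10: [101, 143, 90, 143]
t=11: [300, 389, 284, 383]
t=12: [178, 119, 186, 124]
t=13: [61, 285, 75, 296]
t=14: [180, 196, 198, 198]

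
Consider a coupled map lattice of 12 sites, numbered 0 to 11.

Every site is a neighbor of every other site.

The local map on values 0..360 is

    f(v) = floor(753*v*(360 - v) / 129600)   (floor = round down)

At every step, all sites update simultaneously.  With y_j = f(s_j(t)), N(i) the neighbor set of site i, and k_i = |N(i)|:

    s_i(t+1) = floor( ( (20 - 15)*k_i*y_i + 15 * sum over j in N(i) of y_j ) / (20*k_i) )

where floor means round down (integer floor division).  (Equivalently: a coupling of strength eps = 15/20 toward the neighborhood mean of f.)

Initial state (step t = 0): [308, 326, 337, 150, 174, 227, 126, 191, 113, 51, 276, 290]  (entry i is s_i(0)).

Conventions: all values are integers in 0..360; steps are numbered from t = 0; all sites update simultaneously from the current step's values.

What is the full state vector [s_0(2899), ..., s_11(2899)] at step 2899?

Answer: [187, 187, 187, 187, 187, 187, 187, 187, 187, 187, 187, 187]
Key observation: The state at step 3, [187, 187, 187, 187, 187, 187, 187, 187, 187, 187, 187, 187], reappears at step 4: the system is in a cycle of period 1 from step 3 on.  Therefore the state at step 2899 equals the state at step 3 + ((2899 - 3) mod 1) = 3, which is [187, 187, 187, 187, 187, 187, 187, 187, 187, 187, 187, 187].

Derivation:
t=0: [308, 326, 337, 150, 174, 227, 126, 191, 113, 51, 276, 290]
t=1: [126, 121, 117, 143, 143, 141, 140, 143, 139, 126, 134, 131]
t=2: [174, 173, 173, 175, 175, 175, 175, 175, 175, 174, 174, 174]
t=3: [187, 187, 187, 187, 187, 187, 187, 187, 187, 187, 187, 187]
t=4: [187, 187, 187, 187, 187, 187, 187, 187, 187, 187, 187, 187]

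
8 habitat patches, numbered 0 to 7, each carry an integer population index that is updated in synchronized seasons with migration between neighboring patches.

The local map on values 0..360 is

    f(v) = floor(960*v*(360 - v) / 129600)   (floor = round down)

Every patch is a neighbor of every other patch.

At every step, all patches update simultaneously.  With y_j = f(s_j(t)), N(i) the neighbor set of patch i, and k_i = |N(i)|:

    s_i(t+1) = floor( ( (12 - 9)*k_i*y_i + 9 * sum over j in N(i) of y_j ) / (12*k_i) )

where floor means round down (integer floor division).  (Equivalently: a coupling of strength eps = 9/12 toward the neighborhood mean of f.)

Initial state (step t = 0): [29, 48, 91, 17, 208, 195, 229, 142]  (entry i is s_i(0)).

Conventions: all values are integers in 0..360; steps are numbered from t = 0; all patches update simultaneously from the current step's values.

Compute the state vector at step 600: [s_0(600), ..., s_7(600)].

Answer: [225, 225, 225, 225, 225, 225, 225, 225]
Key observation: The state at step 10, [225, 225, 225, 225, 225, 225, 225, 225], reappears at step 11: the system is in a cycle of period 1 from step 10 on.  Therefore the state at step 600 equals the state at step 10 + ((600 - 10) mod 1) = 10, which is [225, 225, 225, 225, 225, 225, 225, 225].

Derivation:
t=0: [29, 48, 91, 17, 208, 195, 229, 142]
t=1: [152, 158, 168, 148, 175, 176, 174, 175]
t=2: [236, 236, 237, 236, 237, 237, 237, 237]
t=3: [215, 215, 215, 215, 215, 215, 215, 215]
t=4: [230, 230, 230, 230, 230, 230, 230, 230]
t=5: [221, 221, 221, 221, 221, 221, 221, 221]
t=6: [227, 227, 227, 227, 227, 227, 227, 227]
t=7: [223, 223, 223, 223, 223, 223, 223, 223]
t=8: [226, 226, 226, 226, 226, 226, 226, 226]
t=9: [224, 224, 224, 224, 224, 224, 224, 224]
t=10: [225, 225, 225, 225, 225, 225, 225, 225]
t=11: [225, 225, 225, 225, 225, 225, 225, 225]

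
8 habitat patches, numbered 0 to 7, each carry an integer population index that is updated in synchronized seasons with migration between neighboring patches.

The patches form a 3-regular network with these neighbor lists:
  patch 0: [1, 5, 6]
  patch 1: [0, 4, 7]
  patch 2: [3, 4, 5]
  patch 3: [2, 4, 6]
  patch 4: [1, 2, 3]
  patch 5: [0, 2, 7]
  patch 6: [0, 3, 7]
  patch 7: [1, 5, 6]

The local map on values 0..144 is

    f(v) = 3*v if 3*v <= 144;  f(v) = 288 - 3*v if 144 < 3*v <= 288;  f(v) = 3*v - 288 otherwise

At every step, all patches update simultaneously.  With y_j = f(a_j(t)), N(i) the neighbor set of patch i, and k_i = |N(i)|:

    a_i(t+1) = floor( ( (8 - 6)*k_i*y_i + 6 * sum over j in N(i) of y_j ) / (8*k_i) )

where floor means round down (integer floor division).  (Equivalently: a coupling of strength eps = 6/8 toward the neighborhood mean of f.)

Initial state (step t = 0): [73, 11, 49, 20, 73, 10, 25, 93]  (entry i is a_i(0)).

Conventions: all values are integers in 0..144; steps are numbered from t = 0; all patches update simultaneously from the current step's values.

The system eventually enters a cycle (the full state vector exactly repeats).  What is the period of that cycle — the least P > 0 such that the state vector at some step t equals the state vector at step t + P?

Simulating step by step:
t=0: [73, 11, 49, 20, 73, 10, 25, 93]
t=1: [51, 45, 75, 86, 75, 62, 53, 36]
t=2: [125, 110, 64, 71, 72, 102, 100, 118]
t=3: [39, 66, 65, 63, 71, 66, 60, 34]
t=4: [101, 96, 89, 93, 89, 100, 106, 97]
t=5: [14, 9, 15, 20, 12, 12, 14, 11]
t=6: [36, 34, 44, 45, 42, 39, 44, 34]
t=7: [114, 109, 127, 131, 123, 114, 119, 113]
t=8: [54, 56, 83, 87, 79, 63, 69, 53]
t=9: [106, 106, 54, 49, 59, 98, 90, 107]
t=10: [21, 51, 96, 99, 102, 48, 55, 21]
t=11: [116, 69, 42, 37, 40, 67, 64, 116]
t=12: [81, 80, 111, 113, 109, 83, 81, 81]
t=13: [44, 44, 43, 45, 45, 43, 46, 44]
t=14: [132, 132, 132, 134, 132, 130, 134, 132]
t=15: [108, 108, 108, 111, 109, 106, 111, 108]
t=16: [36, 36, 37, 41, 39, 34, 40, 36]
t=17: [109, 110, 113, 117, 114, 107, 114, 109]
t=18: [42, 43, 50, 55, 52, 40, 48, 42]
t=19: [129, 128, 128, 134, 130, 127, 129, 129]
t=20: [96, 99, 101, 102, 102, 96, 102, 96]
t=21: [6, 6, 12, 17, 15, 3, 9, 6]
t=22: [18, 24, 35, 39, 37, 20, 28, 18]
t=23: [67, 72, 98, 104, 101, 68, 77, 67]
t=24: [75, 65, 32, 25, 29, 66, 63, 75]
t=25: [86, 76, 87, 89, 87, 78, 75, 86]
t=26: [51, 36, 32, 34, 33, 35, 36, 51]
t=27: [114, 119, 100, 101, 101, 117, 120, 114]
t=28: [64, 48, 26, 28, 27, 45, 48, 64]
t=29: [129, 104, 94, 96, 96, 101, 105, 129]
t=30: [41, 55, 5, 8, 7, 54, 56, 41]
t=31: [123, 97, 46, 45, 45, 96, 97, 123]
t=32: [21, 75, 102, 102, 102, 75, 75, 21]
t=33: [63, 51, 29, 29, 29, 51, 51, 63]
t=34: [126, 105, 99, 99, 99, 105, 105, 126]
t=35: [42, 54, 13, 13, 13, 54, 54, 42]
t=36: [126, 104, 60, 60, 60, 104, 104, 126]
t=37: [40, 78, 87, 87, 87, 78, 78, 40]
t=38: [70, 80, 33, 33, 33, 80, 80, 70]
t=39: [55, 75, 86, 86, 86, 75, 75, 55]
t=40: [78, 84, 38, 38, 38, 84, 84, 78]
t=41: [40, 64, 94, 94, 94, 64, 64, 40]
t=42: [102, 85, 28, 28, 28, 85, 85, 102]
t=43: [29, 38, 71, 71, 71, 38, 38, 29]
t=44: [107, 90, 84, 84, 84, 90, 90, 107]
t=45: [21, 30, 31, 31, 31, 30, 30, 21]
t=46: [83, 77, 92, 92, 92, 77, 77, 83]
t=47: [52, 36, 23, 23, 23, 36, 36, 52]
t=48: [114, 110, 78, 78, 78, 110, 110, 114]
t=49: [45, 51, 51, 51, 51, 51, 51, 45]
t=50: [135, 135, 135, 135, 135, 135, 135, 135]
t=51: [117, 117, 117, 117, 117, 117, 117, 117]
t=52: [63, 63, 63, 63, 63, 63, 63, 63]
t=53: [99, 99, 99, 99, 99, 99, 99, 99]
t=54: [9, 9, 9, 9, 9, 9, 9, 9]
t=55: [27, 27, 27, 27, 27, 27, 27, 27]
t=56: [81, 81, 81, 81, 81, 81, 81, 81]
t=57: [45, 45, 45, 45, 45, 45, 45, 45]
t=58: [135, 135, 135, 135, 135, 135, 135, 135]

Answer: 8
Key observation: The state at step 50, [135, 135, 135, 135, 135, 135, 135, 135], reappears at step 58 — and no state repeats earlier — so the cycle the system enters has period 8.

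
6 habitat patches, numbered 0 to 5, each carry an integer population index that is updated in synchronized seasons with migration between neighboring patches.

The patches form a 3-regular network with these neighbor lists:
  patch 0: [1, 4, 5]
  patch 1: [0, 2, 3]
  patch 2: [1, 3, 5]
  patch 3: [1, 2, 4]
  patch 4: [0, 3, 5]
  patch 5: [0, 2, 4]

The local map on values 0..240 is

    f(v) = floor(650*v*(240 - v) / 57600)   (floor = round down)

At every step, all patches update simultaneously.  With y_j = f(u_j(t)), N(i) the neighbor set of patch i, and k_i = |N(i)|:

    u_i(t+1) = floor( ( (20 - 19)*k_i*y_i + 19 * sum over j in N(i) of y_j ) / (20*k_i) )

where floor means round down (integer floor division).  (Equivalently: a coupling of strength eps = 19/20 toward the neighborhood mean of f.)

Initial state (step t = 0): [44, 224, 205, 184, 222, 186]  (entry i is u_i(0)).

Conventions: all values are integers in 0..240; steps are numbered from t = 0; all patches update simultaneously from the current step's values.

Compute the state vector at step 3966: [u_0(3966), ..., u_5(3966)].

Simulating step by step:
t=0: [44, 224, 205, 184, 222, 186]
t=1: [67, 94, 89, 58, 105, 75]
t=2: [149, 134, 138, 152, 130, 146]
t=3: [158, 153, 154, 159, 152, 157]
t=4: [148, 146, 147, 149, 146, 148]
t=5: [153, 153, 153, 153, 153, 153]
t=6: [150, 150, 150, 150, 150, 150]
t=7: [152, 152, 152, 152, 152, 152]
t=8: [150, 150, 150, 150, 150, 150]

Answer: [150, 150, 150, 150, 150, 150]
Key observation: The state at step 6, [150, 150, 150, 150, 150, 150], reappears at step 8: the system is in a cycle of period 2 from step 6 on.  Therefore the state at step 3966 equals the state at step 6 + ((3966 - 6) mod 2) = 6, which is [150, 150, 150, 150, 150, 150].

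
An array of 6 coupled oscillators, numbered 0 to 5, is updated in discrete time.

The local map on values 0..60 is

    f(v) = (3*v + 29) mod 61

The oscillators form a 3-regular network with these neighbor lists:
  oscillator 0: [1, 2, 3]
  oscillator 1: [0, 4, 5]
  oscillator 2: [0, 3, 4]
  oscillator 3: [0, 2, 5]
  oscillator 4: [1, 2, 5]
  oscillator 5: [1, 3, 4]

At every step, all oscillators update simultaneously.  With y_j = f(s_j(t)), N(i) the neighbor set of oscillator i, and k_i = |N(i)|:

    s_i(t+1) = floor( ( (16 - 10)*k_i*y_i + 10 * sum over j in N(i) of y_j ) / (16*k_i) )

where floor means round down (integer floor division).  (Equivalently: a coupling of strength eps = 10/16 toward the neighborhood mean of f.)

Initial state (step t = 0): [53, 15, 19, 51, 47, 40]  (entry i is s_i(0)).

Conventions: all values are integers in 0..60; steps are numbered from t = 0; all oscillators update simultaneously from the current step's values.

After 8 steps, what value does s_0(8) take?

Simulating step by step:
t=0: [53, 15, 19, 51, 47, 40]
t=1: [22, 21, 32, 34, 31, 35]
t=2: [21, 21, 10, 13, 9, 12]
t=3: [31, 30, 41, 22, 40, 21]
t=4: [25, 33, 23, 25, 34, 36]
t=5: [34, 16, 33, 35, 15, 17]
t=6: [10, 14, 9, 11, 13, 15]
t=7: [36, 20, 34, 27, 19, 8]
t=8: [23, 29, 21, 34, 28, 41]

Answer: s_0(8) = 23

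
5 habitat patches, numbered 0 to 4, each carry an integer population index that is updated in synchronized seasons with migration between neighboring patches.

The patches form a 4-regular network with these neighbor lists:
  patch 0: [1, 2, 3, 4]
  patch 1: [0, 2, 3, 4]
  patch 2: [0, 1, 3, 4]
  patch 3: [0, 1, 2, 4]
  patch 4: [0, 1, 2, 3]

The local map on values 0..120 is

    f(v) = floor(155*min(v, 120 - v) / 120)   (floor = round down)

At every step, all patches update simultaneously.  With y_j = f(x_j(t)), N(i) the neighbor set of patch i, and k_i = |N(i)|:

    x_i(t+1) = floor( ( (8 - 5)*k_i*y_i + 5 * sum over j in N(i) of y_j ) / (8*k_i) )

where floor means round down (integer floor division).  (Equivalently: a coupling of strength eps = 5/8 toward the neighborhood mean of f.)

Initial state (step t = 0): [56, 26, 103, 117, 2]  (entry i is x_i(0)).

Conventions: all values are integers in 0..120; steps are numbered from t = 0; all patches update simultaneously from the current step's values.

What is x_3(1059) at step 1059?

Answer: x_3(1059) = 67
Key observation: The state at step 5, [67, 67, 67, 67, 67], reappears at step 7: the system is in a cycle of period 2 from step 5 on.  Therefore the state at step 1059 equals the state at step 5 + ((1059 - 5) mod 2) = 5, which is [67, 67, 67, 67, 67].

Derivation:
t=0: [56, 26, 103, 117, 2]
t=1: [36, 27, 25, 21, 20]
t=2: [35, 33, 32, 31, 31]
t=3: [42, 41, 41, 41, 41]
t=4: [52, 52, 52, 52, 52]
t=5: [67, 67, 67, 67, 67]
t=6: [68, 68, 68, 68, 68]
t=7: [67, 67, 67, 67, 67]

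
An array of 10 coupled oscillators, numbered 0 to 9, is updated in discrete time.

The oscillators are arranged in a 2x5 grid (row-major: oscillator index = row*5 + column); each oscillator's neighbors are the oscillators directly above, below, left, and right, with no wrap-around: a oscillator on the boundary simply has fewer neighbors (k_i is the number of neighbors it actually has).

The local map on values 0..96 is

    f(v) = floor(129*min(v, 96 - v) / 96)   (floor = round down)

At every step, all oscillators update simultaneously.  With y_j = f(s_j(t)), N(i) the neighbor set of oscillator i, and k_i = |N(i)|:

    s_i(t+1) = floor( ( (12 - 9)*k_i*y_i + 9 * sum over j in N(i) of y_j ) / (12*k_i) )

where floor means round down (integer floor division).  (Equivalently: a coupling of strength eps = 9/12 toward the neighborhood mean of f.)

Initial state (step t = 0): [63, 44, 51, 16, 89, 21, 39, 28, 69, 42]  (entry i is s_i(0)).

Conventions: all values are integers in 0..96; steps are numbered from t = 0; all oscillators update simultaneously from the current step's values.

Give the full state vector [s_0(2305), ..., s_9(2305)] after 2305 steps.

Simulating step by step:
t=0: [63, 44, 51, 16, 89, 21, 39, 28, 69, 42]
t=1: [43, 53, 44, 31, 31, 43, 44, 46, 37, 30]
t=2: [57, 58, 54, 47, 40, 57, 58, 57, 47, 43]
t=3: [51, 52, 55, 58, 58, 51, 51, 55, 58, 57]
t=4: [59, 58, 55, 52, 51, 60, 58, 55, 52, 51]
t=5: [49, 51, 55, 58, 59, 49, 51, 55, 58, 59]
t=6: [61, 59, 55, 51, 49, 61, 59, 55, 51, 49]
t=7: [47, 50, 54, 59, 61, 47, 50, 54, 59, 61]
t=8: [62, 60, 55, 50, 47, 62, 60, 55, 50, 47]
t=9: [46, 49, 54, 60, 62, 46, 49, 54, 60, 62]
t=10: [61, 60, 55, 49, 46, 61, 60, 55, 49, 46]
t=11: [47, 49, 55, 60, 61, 47, 49, 55, 60, 61]
t=12: [63, 61, 55, 49, 47, 63, 61, 55, 49, 47]
t=13: [45, 48, 55, 61, 63, 45, 48, 55, 61, 63]
t=14: [61, 60, 55, 48, 45, 61, 60, 55, 48, 45]
t=15: [47, 49, 55, 60, 61, 47, 49, 55, 60, 61]

Answer: [45, 48, 55, 61, 63, 45, 48, 55, 61, 63]
Key observation: The state at step 11, [47, 49, 55, 60, 61, 47, 49, 55, 60, 61], reappears at step 15: the system is in a cycle of period 4 from step 11 on.  Therefore the state at step 2305 equals the state at step 11 + ((2305 - 11) mod 4) = 13, which is [45, 48, 55, 61, 63, 45, 48, 55, 61, 63].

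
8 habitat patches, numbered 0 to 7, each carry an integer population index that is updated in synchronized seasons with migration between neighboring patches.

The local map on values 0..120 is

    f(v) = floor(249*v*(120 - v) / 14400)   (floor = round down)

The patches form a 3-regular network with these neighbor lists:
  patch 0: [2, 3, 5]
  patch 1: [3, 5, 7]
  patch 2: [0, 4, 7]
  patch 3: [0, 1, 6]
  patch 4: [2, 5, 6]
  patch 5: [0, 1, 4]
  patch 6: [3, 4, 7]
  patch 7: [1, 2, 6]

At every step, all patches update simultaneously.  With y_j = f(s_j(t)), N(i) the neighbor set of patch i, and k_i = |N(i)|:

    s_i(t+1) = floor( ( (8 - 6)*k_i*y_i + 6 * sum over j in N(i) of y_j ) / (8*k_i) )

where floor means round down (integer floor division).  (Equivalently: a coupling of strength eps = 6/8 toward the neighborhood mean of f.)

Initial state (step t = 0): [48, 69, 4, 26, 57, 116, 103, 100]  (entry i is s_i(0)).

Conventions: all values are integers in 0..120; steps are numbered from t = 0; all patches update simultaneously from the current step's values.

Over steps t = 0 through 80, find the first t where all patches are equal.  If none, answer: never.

Simulating step by step:
t=0: [48, 69, 4, 26, 57, 116, 103, 100]  (not all equal)
t=1: [29, 36, 40, 47, 27, 47, 42, 33]  (not all equal)
t=2: [54, 54, 48, 53, 53, 49, 51, 53]  (not all equal)
t=3: [60, 60, 60, 60, 60, 60, 60, 60]  (all equal)

Answer: 3
Key observation: Synchronization is absorbing here: once all patches are equal they stay equal, and step 3 is the first all-equal step.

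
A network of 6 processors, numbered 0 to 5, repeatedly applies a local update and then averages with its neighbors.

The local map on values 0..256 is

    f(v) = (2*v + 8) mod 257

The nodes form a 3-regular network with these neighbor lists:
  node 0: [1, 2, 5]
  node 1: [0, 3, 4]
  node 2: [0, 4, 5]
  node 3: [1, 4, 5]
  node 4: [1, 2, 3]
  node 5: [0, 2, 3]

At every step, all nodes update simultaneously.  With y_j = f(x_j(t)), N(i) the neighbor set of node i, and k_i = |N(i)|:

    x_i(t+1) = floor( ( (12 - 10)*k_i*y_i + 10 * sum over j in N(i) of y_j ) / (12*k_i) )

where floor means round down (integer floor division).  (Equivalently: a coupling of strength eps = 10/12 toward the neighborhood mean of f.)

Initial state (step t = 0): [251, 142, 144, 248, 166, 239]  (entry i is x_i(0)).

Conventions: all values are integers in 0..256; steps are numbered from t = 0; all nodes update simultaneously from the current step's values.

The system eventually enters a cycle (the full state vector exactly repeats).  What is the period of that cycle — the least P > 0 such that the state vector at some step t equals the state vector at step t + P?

Simulating step by step:
t=0: [251, 142, 144, 248, 166, 239]
t=1: [126, 167, 163, 137, 103, 187]
t=2: [80, 81, 107, 121, 87, 50]
t=3: [166, 195, 164, 169, 208, 195]
t=4: [114, 117, 121, 139, 113, 93]
t=5: [229, 178, 226, 190, 183, 175]
t=6: [149, 144, 152, 112, 142, 167]
t=7: [57, 94, 56, 82, 96, 107]
t=8: [169, 169, 171, 200, 168, 152]
t=9: [80, 105, 79, 89, 107, 101]
t=10: [193, 196, 194, 211, 195, 179]
t=11: [131, 149, 130, 138, 149, 142]
t=12: [28, 32, 28, 41, 32, 20]
t=13: [61, 74, 61, 68, 74, 68]
t=14: [141, 145, 141, 150, 145, 136]
t=15: [32, 41, 32, 37, 41, 36]
t=16: [79, 82, 79, 85, 82, 76]
t=17: [166, 172, 166, 169, 172, 168]
t=18: [87, 90, 87, 91, 90, 85]
t=19: [182, 186, 182, 185, 186, 183]
t=20: [117, 120, 117, 121, 120, 117]
t=21: [243, 246, 243, 246, 246, 244]
t=22: [239, 241, 239, 241, 241, 239]
t=23: [230, 231, 230, 231, 231, 230]
t=24: [211, 212, 211, 212, 212, 211]
t=25: [173, 174, 173, 174, 174, 173]
t=26: [97, 98, 97, 98, 98, 97]
t=27: [202, 203, 202, 203, 203, 202]
t=28: [155, 156, 155, 156, 156, 155]
t=29: [61, 62, 61, 62, 62, 61]
t=30: [130, 131, 130, 131, 131, 130]
t=31: [11, 12, 11, 12, 12, 11]
t=32: [30, 31, 30, 31, 31, 30]
t=33: [68, 69, 68, 69, 69, 68]
t=34: [144, 145, 144, 145, 145, 144]
t=35: [39, 40, 39, 40, 40, 39]
t=36: [86, 87, 86, 87, 87, 86]
t=37: [180, 181, 180, 181, 181, 180]
t=38: [111, 112, 111, 112, 112, 111]
t=39: [230, 231, 230, 231, 231, 230]

Answer: 16
Key observation: The state at step 23, [230, 231, 230, 231, 231, 230], reappears at step 39 — and no state repeats earlier — so the cycle the system enters has period 16.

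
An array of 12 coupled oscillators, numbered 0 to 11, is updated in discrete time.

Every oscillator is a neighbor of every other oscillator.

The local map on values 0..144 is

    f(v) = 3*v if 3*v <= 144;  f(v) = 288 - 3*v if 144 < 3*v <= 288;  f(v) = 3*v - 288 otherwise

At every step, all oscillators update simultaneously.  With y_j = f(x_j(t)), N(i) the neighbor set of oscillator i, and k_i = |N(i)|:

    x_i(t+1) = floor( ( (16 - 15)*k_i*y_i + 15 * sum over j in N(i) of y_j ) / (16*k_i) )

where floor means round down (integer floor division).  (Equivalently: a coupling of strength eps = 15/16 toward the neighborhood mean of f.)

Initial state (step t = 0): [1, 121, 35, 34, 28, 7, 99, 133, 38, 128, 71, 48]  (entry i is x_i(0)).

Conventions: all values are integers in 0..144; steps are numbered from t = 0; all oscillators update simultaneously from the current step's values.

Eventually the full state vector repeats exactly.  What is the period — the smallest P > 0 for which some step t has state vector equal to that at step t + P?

Simulating step by step:
t=0: [1, 121, 35, 34, 28, 7, 99, 133, 38, 128, 71, 48]
t=1: [79, 78, 77, 77, 78, 79, 79, 77, 77, 77, 78, 76]
t=2: [55, 55, 54, 54, 55, 55, 55, 54, 54, 54, 55, 54]
t=3: [124, 124, 124, 124, 124, 124, 124, 124, 124, 124, 124, 124]
t=4: [84, 84, 84, 84, 84, 84, 84, 84, 84, 84, 84, 84]
t=5: [36, 36, 36, 36, 36, 36, 36, 36, 36, 36, 36, 36]
t=6: [108, 108, 108, 108, 108, 108, 108, 108, 108, 108, 108, 108]
t=7: [36, 36, 36, 36, 36, 36, 36, 36, 36, 36, 36, 36]

Answer: 2
Key observation: The state at step 5, [36, 36, 36, 36, 36, 36, 36, 36, 36, 36, 36, 36], reappears at step 7 — and no state repeats earlier — so the cycle the system enters has period 2.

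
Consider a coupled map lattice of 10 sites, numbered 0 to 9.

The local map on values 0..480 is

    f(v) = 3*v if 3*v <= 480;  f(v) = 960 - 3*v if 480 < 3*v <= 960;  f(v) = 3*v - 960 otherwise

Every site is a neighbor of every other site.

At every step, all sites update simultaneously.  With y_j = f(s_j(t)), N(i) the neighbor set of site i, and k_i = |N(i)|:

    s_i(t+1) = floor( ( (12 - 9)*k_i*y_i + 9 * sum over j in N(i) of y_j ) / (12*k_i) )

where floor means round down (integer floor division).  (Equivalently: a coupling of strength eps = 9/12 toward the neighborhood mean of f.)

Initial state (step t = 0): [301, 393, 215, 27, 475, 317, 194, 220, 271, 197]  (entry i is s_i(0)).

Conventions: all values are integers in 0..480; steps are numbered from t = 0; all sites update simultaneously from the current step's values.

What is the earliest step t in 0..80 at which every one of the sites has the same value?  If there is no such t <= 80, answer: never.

Simulating step by step:
t=0: [301, 393, 215, 27, 475, 317, 194, 220, 271, 197]  (not all equal)
t=1: [204, 231, 247, 208, 272, 196, 258, 245, 219, 256]  (not all equal)
t=2: [274, 260, 252, 272, 240, 278, 247, 253, 266, 248]  (not all equal)
t=3: [175, 182, 186, 176, 192, 173, 189, 186, 179, 188]  (not all equal)
t=4: [416, 412, 410, 415, 407, 417, 409, 410, 414, 409]  (not all equal)
t=5: [277, 275, 274, 277, 273, 278, 274, 274, 276, 274]  (not all equal)
t=6: [133, 134, 135, 133, 135, 133, 135, 135, 134, 135]  (not all equal)
t=7: [402, 402, 403, 402, 403, 402, 403, 403, 402, 403]  (not all equal)
t=8: [247, 247, 247, 247, 247, 247, 247, 247, 247, 247]  (all equal)

Answer: 8
Key observation: Synchronization is absorbing here: once all sites are equal they stay equal, and step 8 is the first all-equal step.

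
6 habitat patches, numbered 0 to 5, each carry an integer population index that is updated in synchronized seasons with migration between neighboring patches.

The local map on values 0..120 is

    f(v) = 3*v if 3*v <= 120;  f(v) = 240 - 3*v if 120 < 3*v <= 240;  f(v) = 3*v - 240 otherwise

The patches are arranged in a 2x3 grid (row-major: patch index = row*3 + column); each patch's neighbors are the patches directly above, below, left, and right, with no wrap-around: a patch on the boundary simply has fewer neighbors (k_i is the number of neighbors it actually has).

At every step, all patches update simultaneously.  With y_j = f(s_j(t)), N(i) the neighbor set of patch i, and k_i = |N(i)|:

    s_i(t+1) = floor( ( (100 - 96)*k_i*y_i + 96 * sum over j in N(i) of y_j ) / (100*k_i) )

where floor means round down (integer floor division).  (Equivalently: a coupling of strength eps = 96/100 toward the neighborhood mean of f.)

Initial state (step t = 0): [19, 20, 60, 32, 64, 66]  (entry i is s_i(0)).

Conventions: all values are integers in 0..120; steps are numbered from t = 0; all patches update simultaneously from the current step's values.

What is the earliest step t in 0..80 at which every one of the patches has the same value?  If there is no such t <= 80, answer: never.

Simulating step by step:
t=0: [19, 20, 60, 32, 64, 66]  (not all equal)
t=1: [77, 55, 51, 54, 65, 53]  (not all equal)
t=2: [73, 48, 78, 29, 76, 66]  (not all equal)
t=3: [88, 16, 66, 19, 72, 10]  (not all equal)
t=4: [51, 30, 39, 25, 44, 32]  (not all equal)
t=5: [82, 103, 93, 96, 87, 111]  (not all equal)
t=6: [56, 23, 79, 14, 68, 32]  (not all equal)
t=7: [56, 38, 79, 53, 67, 22]  (not all equal)
t=8: [96, 41, 86, 56, 85, 22]  (not all equal)
t=9: [92, 30, 88, 33, 82, 18]  (not all equal)
t=10: [92, 24, 70, 24, 78, 16]  (not all equal)
t=11: [70, 25, 58, 23, 61, 19]  (not all equal)
t=12: [70, 51, 66, 44, 66, 61]  (not all equal)
t=13: [94, 39, 70, 38, 82, 42]  (not all equal)
t=14: [112, 29, 112, 27, 110, 21]  (not all equal)
t=15: [84, 93, 75, 92, 77, 91]  (not all equal)
t=16: [36, 13, 35, 11, 34, 12]  (not all equal)
t=17: [38, 102, 40, 102, 38, 100]  (not all equal)
t=18: [67, 114, 65, 112, 66, 114]  (not all equal)
t=19: [96, 44, 99, 42, 97, 45]  (not all equal)
t=20: [108, 54, 104, 52, 106, 56]  (not all equal)
t=21: [81, 78, 74, 81, 78, 74]  (not all equal)
t=22: [4, 8, 12, 4, 8, 12]  (not all equal)
t=23: [17, 24, 30, 17, 24, 30]  (not all equal)
t=24: [61, 71, 81, 61, 71, 81]  (not all equal)
t=25: [42, 28, 14, 42, 28, 14]  (not all equal)
t=26: [99, 80, 62, 99, 80, 62]  (not all equal)
t=27: [29, 35, 28, 29, 35, 28]  (not all equal)
t=28: [95, 92, 94, 95, 92, 94]  (not all equal)
t=29: [40, 40, 39, 40, 40, 39]  (not all equal)
t=30: [120, 119, 118, 120, 119, 118]  (not all equal)
t=31: [118, 117, 115, 118, 117, 115]  (not all equal)
t=32: [112, 110, 107, 112, 110, 107]  (not all equal)
t=33: [93, 89, 85, 93, 89, 85]  (not all equal)
t=34: [33, 27, 20, 33, 27, 20]  (not all equal)
t=35: [90, 80, 70, 90, 80, 70]  (not all equal)
t=36: [15, 19, 15, 15, 19, 15]  (not all equal)
t=37: [50, 49, 50, 50, 49, 50]  (not all equal)
t=38: [91, 91, 91, 91, 91, 91]  (all equal)

Answer: 38
Key observation: Synchronization is absorbing here: once all patches are equal they stay equal, and step 38 is the first all-equal step.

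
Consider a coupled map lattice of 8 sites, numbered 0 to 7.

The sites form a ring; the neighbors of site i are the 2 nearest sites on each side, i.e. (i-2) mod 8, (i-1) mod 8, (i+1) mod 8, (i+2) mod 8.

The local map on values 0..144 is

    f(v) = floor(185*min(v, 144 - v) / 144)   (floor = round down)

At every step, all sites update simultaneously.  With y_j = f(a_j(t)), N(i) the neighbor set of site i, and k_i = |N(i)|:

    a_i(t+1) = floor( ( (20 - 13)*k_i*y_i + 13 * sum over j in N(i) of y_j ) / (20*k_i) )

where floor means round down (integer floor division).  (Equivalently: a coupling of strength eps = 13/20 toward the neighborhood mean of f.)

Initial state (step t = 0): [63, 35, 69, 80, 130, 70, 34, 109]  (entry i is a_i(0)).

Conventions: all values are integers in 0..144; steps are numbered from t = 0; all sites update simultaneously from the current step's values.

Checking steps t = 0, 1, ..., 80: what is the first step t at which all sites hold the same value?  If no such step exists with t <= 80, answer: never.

Answer: 13
Key observation: Synchronization is absorbing here: once all sites are equal they stay equal, and step 13 is the first all-equal step.

Derivation:
t=0: [63, 35, 69, 80, 130, 70, 34, 109]  (not all equal)
t=1: [63, 63, 67, 67, 55, 61, 52, 57]  (not all equal)
t=2: [77, 80, 81, 81, 75, 75, 72, 74]  (not all equal)
t=3: [85, 83, 82, 82, 86, 87, 89, 87]  (not all equal)
t=4: [75, 77, 77, 77, 74, 73, 72, 73]  (not all equal)
t=5: [88, 87, 86, 87, 88, 90, 90, 89]  (not all equal)
t=6: [71, 72, 72, 72, 71, 70, 69, 70]  (not all equal)
t=7: [90, 91, 91, 91, 90, 89, 89, 89]  (not all equal)
t=8: [69, 68, 68, 68, 69, 69, 69, 69]  (not all equal)
t=9: [87, 87, 87, 87, 87, 87, 88, 87]  (not all equal)
t=10: [72, 73, 73, 73, 72, 72, 72, 72]  (not all equal)
t=11: [91, 91, 91, 91, 91, 91, 92, 91]  (not all equal)
t=12: [67, 68, 68, 68, 67, 67, 67, 67]  (not all equal)
t=13: [86, 86, 86, 86, 86, 86, 86, 86]  (all equal)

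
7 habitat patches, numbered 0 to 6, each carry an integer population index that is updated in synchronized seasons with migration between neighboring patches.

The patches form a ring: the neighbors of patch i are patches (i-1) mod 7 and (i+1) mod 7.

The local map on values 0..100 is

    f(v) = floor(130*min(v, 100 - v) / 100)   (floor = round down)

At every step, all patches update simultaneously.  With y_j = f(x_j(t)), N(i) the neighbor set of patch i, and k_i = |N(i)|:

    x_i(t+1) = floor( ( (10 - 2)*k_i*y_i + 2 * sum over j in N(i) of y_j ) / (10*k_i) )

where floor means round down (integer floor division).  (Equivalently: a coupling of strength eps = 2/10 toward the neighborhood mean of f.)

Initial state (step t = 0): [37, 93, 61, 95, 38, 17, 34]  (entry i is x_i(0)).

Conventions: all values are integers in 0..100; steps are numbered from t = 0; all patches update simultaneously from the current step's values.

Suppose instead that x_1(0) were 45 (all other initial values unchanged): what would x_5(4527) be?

Answer: x_5(4527) = 49
Key observation: The state at step 26, [63, 62, 58, 51, 55, 62, 63], reappears at step 30: the system is in a cycle of period 4 from step 26 on.  Therefore the state at step 4527 equals the state at step 26 + ((4527 - 26) mod 4) = 27, which is [48, 49, 54, 61, 57, 49, 48].

Derivation:
t=0: [37, 45, 61, 95, 38, 17, 34]
t=1: [48, 56, 46, 14, 42, 26, 42]
t=2: [60, 57, 54, 25, 48, 37, 52]
t=3: [53, 55, 55, 37, 57, 50, 59]
t=4: [59, 58, 57, 49, 55, 62, 55]
t=5: [53, 54, 55, 61, 57, 50, 56]
t=6: [60, 59, 57, 51, 55, 63, 58]
t=7: [52, 53, 55, 61, 57, 49, 53]
t=8: [61, 60, 57, 51, 55, 62, 61]
t=9: [50, 52, 55, 61, 57, 50, 49]
t=10: [64, 61, 57, 51, 55, 63, 63]
t=11: [46, 50, 55, 61, 57, 49, 47]
t=12: [59, 63, 57, 51, 55, 62, 61]
t=13: [52, 49, 55, 61, 57, 50, 50]
t=14: [62, 62, 57, 51, 55, 64, 64]
t=15: [48, 49, 55, 61, 57, 47, 46]
t=16: [61, 62, 57, 51, 55, 60, 59]
t=17: [50, 49, 55, 61, 57, 52, 52]
t=18: [64, 62, 57, 51, 55, 61, 62]
t=19: [46, 49, 55, 61, 57, 50, 48]
t=20: [59, 62, 57, 51, 55, 63, 62]
t=21: [52, 50, 55, 61, 57, 49, 49]
t=22: [62, 64, 57, 51, 55, 62, 62]
t=23: [48, 47, 54, 61, 57, 49, 49]
t=24: [62, 60, 58, 51, 55, 62, 62]
t=25: [49, 51, 54, 61, 57, 49, 49]
t=26: [63, 62, 58, 51, 55, 62, 63]
t=27: [48, 49, 54, 61, 57, 49, 48]
t=28: [62, 62, 58, 51, 55, 62, 62]
t=29: [49, 49, 54, 61, 57, 49, 49]
t=30: [63, 62, 58, 51, 55, 62, 63]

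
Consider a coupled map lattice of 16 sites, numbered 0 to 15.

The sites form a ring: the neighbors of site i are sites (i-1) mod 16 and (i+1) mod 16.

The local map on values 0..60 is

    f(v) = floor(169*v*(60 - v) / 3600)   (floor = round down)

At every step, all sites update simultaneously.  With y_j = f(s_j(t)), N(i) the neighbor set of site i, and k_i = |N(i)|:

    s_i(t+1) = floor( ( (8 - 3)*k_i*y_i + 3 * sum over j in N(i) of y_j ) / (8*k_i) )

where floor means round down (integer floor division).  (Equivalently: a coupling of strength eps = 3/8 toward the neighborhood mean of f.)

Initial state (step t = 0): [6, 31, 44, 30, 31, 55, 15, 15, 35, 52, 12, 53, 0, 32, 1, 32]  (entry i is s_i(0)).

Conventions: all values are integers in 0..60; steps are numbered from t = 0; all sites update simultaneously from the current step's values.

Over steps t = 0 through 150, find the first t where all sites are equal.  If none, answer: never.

Simulating step by step:
t=0: [6, 31, 44, 30, 31, 55, 15, 15, 35, 52, 12, 53, 0, 32, 1, 32]  (not all equal)
t=1: [25, 35, 36, 40, 36, 21, 27, 32, 35, 24, 23, 15, 11, 26, 17, 29]  (not all equal)
t=2: [41, 40, 39, 38, 39, 38, 40, 41, 41, 40, 37, 31, 29, 36, 36, 40]  (not all equal)
t=3: [36, 37, 38, 38, 38, 38, 37, 36, 36, 37, 39, 41, 41, 40, 39, 37]  (not all equal)
t=4: [39, 39, 39, 39, 39, 39, 39, 39, 39, 39, 37, 36, 36, 37, 38, 39]  (not all equal)
t=5: [38, 38, 38, 38, 38, 38, 38, 38, 38, 38, 39, 39, 39, 39, 38, 38]  (not all equal)
t=6: [39, 39, 39, 39, 39, 39, 39, 39, 39, 38, 38, 38, 38, 38, 38, 39]  (not all equal)
t=7: [38, 38, 38, 38, 38, 38, 38, 38, 38, 38, 39, 39, 39, 39, 38, 38]  (not all equal)

Answer: never
Key observation: The state at step 5 reappears at step 7 — the system is in a cycle of period 2 from step 5 on.  No step 0..7 is synchronized, and the cycle repeats forever, so no step up to 150 (or ever) has all sites equal.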